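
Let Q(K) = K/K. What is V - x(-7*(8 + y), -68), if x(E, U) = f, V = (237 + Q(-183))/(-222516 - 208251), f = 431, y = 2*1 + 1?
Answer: -185660815/430767 ≈ -431.00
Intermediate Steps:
Q(K) = 1
y = 3 (y = 2 + 1 = 3)
V = -238/430767 (V = (237 + 1)/(-222516 - 208251) = 238/(-430767) = 238*(-1/430767) = -238/430767 ≈ -0.00055250)
x(E, U) = 431
V - x(-7*(8 + y), -68) = -238/430767 - 1*431 = -238/430767 - 431 = -185660815/430767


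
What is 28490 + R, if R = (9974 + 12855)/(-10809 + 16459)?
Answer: 160991329/5650 ≈ 28494.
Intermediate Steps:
R = 22829/5650 ≈ 4.0405
28490 + R = 28490 + 22829/5650 = 160991329/5650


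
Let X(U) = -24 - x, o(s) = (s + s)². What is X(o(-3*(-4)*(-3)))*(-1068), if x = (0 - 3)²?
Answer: 35244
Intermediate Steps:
x = 9 (x = (-3)² = 9)
o(s) = 4*s² (o(s) = (2*s)² = 4*s²)
X(U) = -33 (X(U) = -24 - 1*9 = -24 - 9 = -33)
X(o(-3*(-4)*(-3)))*(-1068) = -33*(-1068) = 35244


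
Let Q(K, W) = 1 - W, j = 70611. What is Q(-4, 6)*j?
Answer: -353055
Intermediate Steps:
Q(-4, 6)*j = (1 - 1*6)*70611 = (1 - 6)*70611 = -5*70611 = -353055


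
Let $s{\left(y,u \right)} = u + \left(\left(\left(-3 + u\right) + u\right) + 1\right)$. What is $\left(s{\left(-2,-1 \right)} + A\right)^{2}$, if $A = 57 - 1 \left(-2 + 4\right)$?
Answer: $2500$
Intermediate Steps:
$s{\left(y,u \right)} = -2 + 3 u$ ($s{\left(y,u \right)} = u + \left(\left(-3 + 2 u\right) + 1\right) = u + \left(-2 + 2 u\right) = -2 + 3 u$)
$A = 55$ ($A = 57 - 1 \cdot 2 = 57 - 2 = 55$)
$\left(s{\left(-2,-1 \right)} + A\right)^{2} = \left(\left(-2 + 3 \left(-1\right)\right) + 55\right)^{2} = \left(\left(-2 - 3\right) + 55\right)^{2} = \left(-5 + 55\right)^{2} = 50^{2} = 2500$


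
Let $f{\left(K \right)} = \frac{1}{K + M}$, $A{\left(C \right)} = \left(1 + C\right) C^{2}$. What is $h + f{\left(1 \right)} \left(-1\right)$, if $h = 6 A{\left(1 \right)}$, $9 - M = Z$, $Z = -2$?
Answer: $\frac{143}{12} \approx 11.917$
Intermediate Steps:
$A{\left(C \right)} = C^{2} \left(1 + C\right)$
$M = 11$ ($M = 9 - -2 = 9 + 2 = 11$)
$f{\left(K \right)} = \frac{1}{11 + K}$ ($f{\left(K \right)} = \frac{1}{K + 11} = \frac{1}{11 + K}$)
$h = 12$ ($h = 6 \cdot 1^{2} \left(1 + 1\right) = 6 \cdot 1 \cdot 2 = 6 \cdot 2 = 12$)
$h + f{\left(1 \right)} \left(-1\right) = 12 + \frac{1}{11 + 1} \left(-1\right) = 12 + \frac{1}{12} \left(-1\right) = 12 - \frac{1}{12} = \frac{143}{12}$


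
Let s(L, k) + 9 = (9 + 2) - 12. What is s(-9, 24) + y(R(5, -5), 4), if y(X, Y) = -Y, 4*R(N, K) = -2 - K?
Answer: -14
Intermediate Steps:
s(L, k) = -10 (s(L, k) = -9 + ((9 + 2) - 12) = -9 + (11 - 12) = -9 - 1 = -10)
R(N, K) = -½ - K/4 (R(N, K) = (-2 - K)/4 = -½ - K/4)
s(-9, 24) + y(R(5, -5), 4) = -10 - 1*4 = -10 - 4 = -14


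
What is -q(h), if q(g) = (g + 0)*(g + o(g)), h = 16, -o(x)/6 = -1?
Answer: -352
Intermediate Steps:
o(x) = 6 (o(x) = -6*(-1) = 6)
q(g) = g*(6 + g) (q(g) = (g + 0)*(g + 6) = g*(6 + g))
-q(h) = -16*(6 + 16) = -16*22 = -1*352 = -352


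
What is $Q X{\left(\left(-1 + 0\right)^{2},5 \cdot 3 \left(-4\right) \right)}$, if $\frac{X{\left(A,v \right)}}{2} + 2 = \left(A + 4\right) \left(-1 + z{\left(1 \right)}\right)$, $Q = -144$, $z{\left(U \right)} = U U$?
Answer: $576$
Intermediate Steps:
$z{\left(U \right)} = U^{2}$
$X{\left(A,v \right)} = -4$ ($X{\left(A,v \right)} = -4 + 2 \left(A + 4\right) \left(-1 + 1^{2}\right) = -4 + 2 \left(4 + A\right) \left(-1 + 1\right) = -4 + 2 \left(4 + A\right) 0 = -4 + 2 \cdot 0 = -4 + 0 = -4$)
$Q X{\left(\left(-1 + 0\right)^{2},5 \cdot 3 \left(-4\right) \right)} = \left(-144\right) \left(-4\right) = 576$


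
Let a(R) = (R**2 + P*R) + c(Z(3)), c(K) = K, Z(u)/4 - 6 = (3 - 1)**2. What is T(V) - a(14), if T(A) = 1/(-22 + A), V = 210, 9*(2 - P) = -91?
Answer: -686191/1692 ≈ -405.55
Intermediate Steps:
Z(u) = 40 (Z(u) = 24 + 4*(3 - 1)**2 = 24 + 4*2**2 = 24 + 4*4 = 24 + 16 = 40)
P = 109/9 (P = 2 - 1/9*(-91) = 2 + 91/9 = 109/9 ≈ 12.111)
a(R) = 40 + R**2 + 109*R/9 (a(R) = (R**2 + 109*R/9) + 40 = 40 + R**2 + 109*R/9)
T(V) - a(14) = 1/(-22 + 210) - (40 + 14**2 + (109/9)*14) = 1/188 - (40 + 196 + 1526/9) = 1/188 - 1*3650/9 = 1/188 - 3650/9 = -686191/1692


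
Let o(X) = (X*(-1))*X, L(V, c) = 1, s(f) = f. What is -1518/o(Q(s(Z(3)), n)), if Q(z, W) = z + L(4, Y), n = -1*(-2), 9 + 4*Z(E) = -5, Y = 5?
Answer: 6072/25 ≈ 242.88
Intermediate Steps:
Z(E) = -7/2 (Z(E) = -9/4 + (¼)*(-5) = -9/4 - 5/4 = -7/2)
n = 2
Q(z, W) = 1 + z (Q(z, W) = z + 1 = 1 + z)
o(X) = -X² (o(X) = (-X)*X = -X²)
-1518/o(Q(s(Z(3)), n)) = -1518*(-1/(1 - 7/2)²) = -1518/((-(-5/2)²)) = -1518/((-1*25/4)) = -1518/(-25/4) = -1518*(-4/25) = 6072/25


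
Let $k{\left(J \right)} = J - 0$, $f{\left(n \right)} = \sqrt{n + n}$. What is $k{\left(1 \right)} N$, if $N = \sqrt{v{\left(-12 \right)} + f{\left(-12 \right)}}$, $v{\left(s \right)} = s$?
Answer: $\sqrt{-12 + 2 i \sqrt{6}} \approx 0.69335 + 3.5328 i$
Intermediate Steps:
$f{\left(n \right)} = \sqrt{2} \sqrt{n}$ ($f{\left(n \right)} = \sqrt{2 n} = \sqrt{2} \sqrt{n}$)
$k{\left(J \right)} = J$ ($k{\left(J \right)} = J + 0 = J$)
$N = \sqrt{-12 + 2 i \sqrt{6}}$ ($N = \sqrt{-12 + \sqrt{2} \sqrt{-12}} = \sqrt{-12 + \sqrt{2} \cdot 2 i \sqrt{3}} = \sqrt{-12 + 2 i \sqrt{6}} \approx 0.69335 + 3.5328 i$)
$k{\left(1 \right)} N = 1 \sqrt{-12 + 2 i \sqrt{6}} = \sqrt{-12 + 2 i \sqrt{6}}$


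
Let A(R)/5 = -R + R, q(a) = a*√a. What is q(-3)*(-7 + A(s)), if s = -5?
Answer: 21*I*√3 ≈ 36.373*I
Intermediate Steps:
q(a) = a^(3/2)
A(R) = 0 (A(R) = 5*(-R + R) = 5*0 = 0)
q(-3)*(-7 + A(s)) = (-3)^(3/2)*(-7 + 0) = -3*I*√3*(-7) = 21*I*√3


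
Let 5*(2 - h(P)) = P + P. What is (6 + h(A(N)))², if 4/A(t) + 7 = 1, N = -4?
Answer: 15376/225 ≈ 68.338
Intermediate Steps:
A(t) = -⅔ (A(t) = 4/(-7 + 1) = 4/(-6) = 4*(-⅙) = -⅔)
h(P) = 2 - 2*P/5 (h(P) = 2 - (P + P)/5 = 2 - 2*P/5)
(6 + h(A(N)))² = (6 + (2 - ⅖*(-⅔)))² = (6 + (2 + 4/15))² = (6 + 34/15)² = (124/15)² = 15376/225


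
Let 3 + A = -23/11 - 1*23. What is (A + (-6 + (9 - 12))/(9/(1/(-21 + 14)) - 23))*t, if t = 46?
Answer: -608925/473 ≈ -1287.4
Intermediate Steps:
A = -309/11 (A = -3 + (-23/11 - 1*23) = -3 + (-23*1/11 - 23) = -3 + (-23/11 - 23) = -3 - 276/11 = -309/11 ≈ -28.091)
(A + (-6 + (9 - 12))/(9/(1/(-21 + 14)) - 23))*t = (-309/11 + (-6 + (9 - 12))/(9/(1/(-21 + 14)) - 23))*46 = (-309/11 + (-6 - 3)/(9/(1/(-7)) - 23))*46 = (-309/11 - 9/(9/(-⅐) - 23))*46 = (-309/11 - 9/(9*(-7) - 23))*46 = (-309/11 - 9/(-63 - 23))*46 = (-309/11 - 9/(-86))*46 = (-309/11 - 9*(-1/86))*46 = (-309/11 + 9/86)*46 = -26475/946*46 = -608925/473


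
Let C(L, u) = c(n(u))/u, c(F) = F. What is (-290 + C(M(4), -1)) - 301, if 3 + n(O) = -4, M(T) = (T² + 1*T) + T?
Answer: -584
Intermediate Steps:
M(T) = T² + 2*T (M(T) = (T² + T) + T = (T + T²) + T = T² + 2*T)
n(O) = -7 (n(O) = -3 - 4 = -7)
C(L, u) = -7/u
(-290 + C(M(4), -1)) - 301 = (-290 - 7/(-1)) - 301 = (-290 - 7*(-1)) - 301 = (-290 + 7) - 301 = -283 - 301 = -584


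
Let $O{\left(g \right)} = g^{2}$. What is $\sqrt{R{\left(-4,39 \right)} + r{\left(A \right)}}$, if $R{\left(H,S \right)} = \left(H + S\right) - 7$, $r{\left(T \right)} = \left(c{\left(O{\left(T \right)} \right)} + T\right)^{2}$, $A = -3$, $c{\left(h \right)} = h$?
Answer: $8$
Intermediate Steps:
$r{\left(T \right)} = \left(T + T^{2}\right)^{2}$ ($r{\left(T \right)} = \left(T^{2} + T\right)^{2} = \left(T + T^{2}\right)^{2}$)
$R{\left(H,S \right)} = -7 + H + S$ ($R{\left(H,S \right)} = \left(H + S\right) - 7 = -7 + H + S$)
$\sqrt{R{\left(-4,39 \right)} + r{\left(A \right)}} = \sqrt{\left(-7 - 4 + 39\right) + \left(-3\right)^{2} \left(1 - 3\right)^{2}} = \sqrt{28 + 9 \left(-2\right)^{2}} = \sqrt{28 + 9 \cdot 4} = \sqrt{28 + 36} = \sqrt{64} = 8$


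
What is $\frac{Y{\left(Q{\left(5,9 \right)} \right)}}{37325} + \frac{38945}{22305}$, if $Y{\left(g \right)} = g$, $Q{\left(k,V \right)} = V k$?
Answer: $\frac{58185034}{33301365} \approx 1.7472$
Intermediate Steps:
$\frac{Y{\left(Q{\left(5,9 \right)} \right)}}{37325} + \frac{38945}{22305} = \frac{9 \cdot 5}{37325} + \frac{38945}{22305} = 45 \cdot \frac{1}{37325} + 38945 \cdot \frac{1}{22305} = \frac{9}{7465} + \frac{7789}{4461} = \frac{58185034}{33301365}$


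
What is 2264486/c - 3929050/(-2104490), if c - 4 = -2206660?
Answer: 195223680733/232194274272 ≈ 0.84078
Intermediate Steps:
c = -2206656 (c = 4 - 2206660 = -2206656)
2264486/c - 3929050/(-2104490) = 2264486/(-2206656) - 3929050/(-2104490) = 2264486*(-1/2206656) - 3929050*(-1/2104490) = -1132243/1103328 + 392905/210449 = 195223680733/232194274272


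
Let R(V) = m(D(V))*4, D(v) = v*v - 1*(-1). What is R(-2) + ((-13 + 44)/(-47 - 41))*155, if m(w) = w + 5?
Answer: -1285/88 ≈ -14.602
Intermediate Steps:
D(v) = 1 + v**2 (D(v) = v**2 + 1 = 1 + v**2)
m(w) = 5 + w
R(V) = 24 + 4*V**2 (R(V) = (5 + (1 + V**2))*4 = (6 + V**2)*4 = 24 + 4*V**2)
R(-2) + ((-13 + 44)/(-47 - 41))*155 = (24 + 4*(-2)**2) + ((-13 + 44)/(-47 - 41))*155 = (24 + 4*4) + (31/(-88))*155 = (24 + 16) + (31*(-1/88))*155 = 40 - 31/88*155 = 40 - 4805/88 = -1285/88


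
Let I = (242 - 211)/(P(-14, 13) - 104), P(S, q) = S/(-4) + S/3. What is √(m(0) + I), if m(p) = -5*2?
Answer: 4*I*√256186/631 ≈ 3.2085*I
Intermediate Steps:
P(S, q) = S/12 (P(S, q) = S*(-¼) + S*(⅓) = -S/4 + S/3 = S/12)
m(p) = -10
I = -186/631 (I = (242 - 211)/((1/12)*(-14) - 104) = 31/(-7/6 - 104) = 31/(-631/6) = 31*(-6/631) = -186/631 ≈ -0.29477)
√(m(0) + I) = √(-10 - 186/631) = √(-6496/631) = 4*I*√256186/631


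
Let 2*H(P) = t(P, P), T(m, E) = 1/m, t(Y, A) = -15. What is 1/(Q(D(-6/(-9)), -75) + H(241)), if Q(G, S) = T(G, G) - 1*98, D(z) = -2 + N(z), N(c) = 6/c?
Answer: -14/1475 ≈ -0.0094915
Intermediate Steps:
H(P) = -15/2 (H(P) = (1/2)*(-15) = -15/2)
D(z) = -2 + 6/z
Q(G, S) = -98 + 1/G (Q(G, S) = 1/G - 1*98 = 1/G - 98 = -98 + 1/G)
1/(Q(D(-6/(-9)), -75) + H(241)) = 1/((-98 + 1/(-2 + 6/((-6/(-9))))) - 15/2) = 1/((-98 + 1/(-2 + 6/((-6*(-1/9))))) - 15/2) = 1/((-98 + 1/(-2 + 6/(2/3))) - 15/2) = 1/((-98 + 1/(-2 + 6*(3/2))) - 15/2) = 1/((-98 + 1/(-2 + 9)) - 15/2) = 1/((-98 + 1/7) - 15/2) = 1/(-685/7 - 15/2) = 1/(-1475/14) = -14/1475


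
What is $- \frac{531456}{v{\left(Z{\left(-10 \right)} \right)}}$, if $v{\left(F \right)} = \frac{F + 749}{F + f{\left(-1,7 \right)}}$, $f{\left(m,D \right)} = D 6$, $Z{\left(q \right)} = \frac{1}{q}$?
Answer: $- \frac{222680064}{7489} \approx -29734.0$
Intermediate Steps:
$f{\left(m,D \right)} = 6 D$
$v{\left(F \right)} = \frac{749 + F}{42 + F}$ ($v{\left(F \right)} = \frac{F + 749}{F + 6 \cdot 7} = \frac{749 + F}{F + 42} = \frac{749 + F}{42 + F}$)
$- \frac{531456}{v{\left(Z{\left(-10 \right)} \right)}} = - \frac{531456}{\frac{1}{42 + \frac{1}{-10}} \left(749 + \frac{1}{-10}\right)} = - \frac{531456}{\frac{1}{42 - \frac{1}{10}} \left(749 - \frac{1}{10}\right)} = - \frac{531456}{\frac{1}{\frac{419}{10}} \cdot \frac{7489}{10}} = - \frac{531456}{\frac{10}{419} \cdot \frac{7489}{10}} = - \frac{531456}{\frac{7489}{419}} = \left(-531456\right) \frac{419}{7489} = - \frac{222680064}{7489}$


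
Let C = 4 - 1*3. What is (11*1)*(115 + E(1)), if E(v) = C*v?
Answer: 1276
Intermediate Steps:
C = 1 (C = 4 - 3 = 1)
E(v) = v (E(v) = 1*v = v)
(11*1)*(115 + E(1)) = (11*1)*(115 + 1) = 11*116 = 1276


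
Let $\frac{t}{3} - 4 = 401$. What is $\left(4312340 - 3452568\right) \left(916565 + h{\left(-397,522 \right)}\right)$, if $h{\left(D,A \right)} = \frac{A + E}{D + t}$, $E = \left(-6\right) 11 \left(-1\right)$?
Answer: $\frac{322307354353588}{409} \approx 7.8804 \cdot 10^{11}$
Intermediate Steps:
$E = 66$ ($E = \left(-66\right) \left(-1\right) = 66$)
$t = 1215$ ($t = 12 + 3 \cdot 401 = 12 + 1203 = 1215$)
$h{\left(D,A \right)} = \frac{66 + A}{1215 + D}$ ($h{\left(D,A \right)} = \frac{A + 66}{D + 1215} = \frac{66 + A}{1215 + D}$)
$\left(4312340 - 3452568\right) \left(916565 + h{\left(-397,522 \right)}\right) = \left(4312340 - 3452568\right) \left(916565 + \frac{66 + 522}{1215 - 397}\right) = 859772 \left(916565 + \frac{1}{818} \cdot 588\right) = 859772 \left(916565 + \frac{294}{409}\right) = 859772 \cdot \frac{374875379}{409} = \frac{322307354353588}{409}$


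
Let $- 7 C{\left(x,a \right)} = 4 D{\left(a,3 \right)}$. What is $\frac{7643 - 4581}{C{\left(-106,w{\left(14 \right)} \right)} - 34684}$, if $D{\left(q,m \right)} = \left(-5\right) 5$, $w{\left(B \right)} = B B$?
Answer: $- \frac{10717}{121344} \approx -0.088319$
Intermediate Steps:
$w{\left(B \right)} = B^{2}$
$D{\left(q,m \right)} = -25$
$C{\left(x,a \right)} = \frac{100}{7}$ ($C{\left(x,a \right)} = - \frac{4 \left(-25\right)}{7} = \left(- \frac{1}{7}\right) \left(-100\right) = \frac{100}{7}$)
$\frac{7643 - 4581}{C{\left(-106,w{\left(14 \right)} \right)} - 34684} = \frac{7643 - 4581}{\frac{100}{7} - 34684} = \frac{3062}{- \frac{242688}{7}} = 3062 \left(- \frac{7}{242688}\right) = - \frac{10717}{121344}$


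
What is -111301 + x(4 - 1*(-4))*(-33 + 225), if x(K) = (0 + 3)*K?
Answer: -106693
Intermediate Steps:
x(K) = 3*K
-111301 + x(4 - 1*(-4))*(-33 + 225) = -111301 + (3*(4 - 1*(-4)))*(-33 + 225) = -111301 + (3*(4 + 4))*192 = -111301 + (3*8)*192 = -111301 + 24*192 = -111301 + 4608 = -106693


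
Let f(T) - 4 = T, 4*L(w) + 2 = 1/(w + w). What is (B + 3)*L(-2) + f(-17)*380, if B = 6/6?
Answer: -19769/4 ≈ -4942.3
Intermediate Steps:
L(w) = -½ + 1/(8*w) (L(w) = -½ + 1/(4*(w + w)) = -½ + 1/(4*((2*w))) = -½ + (1/(2*w))/4 = -½ + 1/(8*w))
f(T) = 4 + T
B = 1 (B = 6*(⅙) = 1)
(B + 3)*L(-2) + f(-17)*380 = (1 + 3)*((⅛)*(1 - 4*(-2))/(-2)) + (4 - 17)*380 = 4*((⅛)*(-½)*(1 + 8)) - 13*380 = 4*((⅛)*(-½)*9) - 4940 = 4*(-9/16) - 4940 = -9/4 - 4940 = -19769/4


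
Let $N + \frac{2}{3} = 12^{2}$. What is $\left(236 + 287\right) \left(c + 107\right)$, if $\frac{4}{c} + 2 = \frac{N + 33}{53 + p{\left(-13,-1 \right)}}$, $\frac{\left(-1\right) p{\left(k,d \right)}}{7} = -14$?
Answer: $\frac{20149621}{377} \approx 53447.0$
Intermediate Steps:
$p{\left(k,d \right)} = 98$ ($p{\left(k,d \right)} = \left(-7\right) \left(-14\right) = 98$)
$N = \frac{430}{3}$ ($N = - \frac{2}{3} + 12^{2} = - \frac{2}{3} + 144 = \frac{430}{3} \approx 143.33$)
$c = - \frac{1812}{377}$ ($c = \frac{4}{-2 + \frac{\frac{430}{3} + 33}{53 + 98}} = \frac{4}{-2 + \frac{529}{3 \cdot 151}} = \frac{4}{-2 + \frac{529}{3} \cdot \frac{1}{151}} = \frac{4}{-2 + \frac{529}{453}} = \frac{4}{- \frac{377}{453}} = 4 \left(- \frac{453}{377}\right) = - \frac{1812}{377} \approx -4.8064$)
$\left(236 + 287\right) \left(c + 107\right) = \left(236 + 287\right) \left(- \frac{1812}{377} + 107\right) = 523 \cdot \frac{38527}{377} = \frac{20149621}{377}$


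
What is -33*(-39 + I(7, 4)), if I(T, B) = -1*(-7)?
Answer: 1056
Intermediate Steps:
I(T, B) = 7
-33*(-39 + I(7, 4)) = -33*(-39 + 7) = -33*(-32) = 1056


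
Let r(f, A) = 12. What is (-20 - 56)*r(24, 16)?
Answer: -912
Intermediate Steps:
(-20 - 56)*r(24, 16) = (-20 - 56)*12 = -76*12 = -912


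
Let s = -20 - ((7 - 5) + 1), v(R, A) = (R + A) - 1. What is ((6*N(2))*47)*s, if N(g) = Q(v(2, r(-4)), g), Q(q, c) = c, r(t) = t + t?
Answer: -12972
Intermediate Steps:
r(t) = 2*t
v(R, A) = -1 + A + R (v(R, A) = (A + R) - 1 = -1 + A + R)
N(g) = g
s = -23 (s = -20 - (2 + 1) = -20 - 1*3 = -20 - 3 = -23)
((6*N(2))*47)*s = ((6*2)*47)*(-23) = (12*47)*(-23) = 564*(-23) = -12972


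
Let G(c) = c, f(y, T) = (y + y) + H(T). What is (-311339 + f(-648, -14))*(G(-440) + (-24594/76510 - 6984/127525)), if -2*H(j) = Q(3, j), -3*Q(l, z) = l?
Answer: 268660788462548061/1951387550 ≈ 1.3768e+8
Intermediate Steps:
Q(l, z) = -l/3
H(j) = 1/2 (H(j) = -(-1)*3/6 = -1/2*(-1) = 1/2)
f(y, T) = 1/2 + 2*y (f(y, T) = (y + y) + 1/2 = 2*y + 1/2 = 1/2 + 2*y)
(-311339 + f(-648, -14))*(G(-440) + (-24594/76510 - 6984/127525)) = (-311339 + (1/2 + 2*(-648)))*(-440 + (-24594/76510 - 6984/127525)) = (-311339 + (1/2 - 1296))*(-440 + (-24594*1/76510 - 6984*1/127525)) = (-311339 - 2591/2)*(-440 + (-12297/38255 - 6984/127525)) = -625269*(-440 - 367069569/975693775)/2 = -625269/2*(-429672330569/975693775) = 268660788462548061/1951387550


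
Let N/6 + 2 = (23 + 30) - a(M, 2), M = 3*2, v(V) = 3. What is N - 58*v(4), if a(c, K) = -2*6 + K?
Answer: 192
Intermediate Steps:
M = 6
a(c, K) = -12 + K
N = 366 (N = -12 + 6*((23 + 30) - (-12 + 2)) = -12 + 6*(53 - 1*(-10)) = -12 + 6*(53 + 10) = -12 + 6*63 = -12 + 378 = 366)
N - 58*v(4) = 366 - 58*3 = 366 - 174 = 192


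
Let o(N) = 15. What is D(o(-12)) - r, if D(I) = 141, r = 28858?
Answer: -28717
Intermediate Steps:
D(o(-12)) - r = 141 - 1*28858 = 141 - 28858 = -28717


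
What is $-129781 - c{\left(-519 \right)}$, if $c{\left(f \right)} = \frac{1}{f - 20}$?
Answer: $- \frac{69951958}{539} \approx -1.2978 \cdot 10^{5}$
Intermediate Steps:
$c{\left(f \right)} = \frac{1}{-20 + f}$
$-129781 - c{\left(-519 \right)} = -129781 - \frac{1}{-20 - 519} = -129781 - \frac{1}{-539} = -129781 - - \frac{1}{539} = -129781 + \frac{1}{539} = - \frac{69951958}{539}$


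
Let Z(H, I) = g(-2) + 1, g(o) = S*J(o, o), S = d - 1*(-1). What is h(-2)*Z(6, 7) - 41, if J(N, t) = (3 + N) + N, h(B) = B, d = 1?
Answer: -39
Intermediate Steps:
J(N, t) = 3 + 2*N
S = 2 (S = 1 - 1*(-1) = 1 + 1 = 2)
g(o) = 6 + 4*o (g(o) = 2*(3 + 2*o) = 6 + 4*o)
Z(H, I) = -1 (Z(H, I) = (6 + 4*(-2)) + 1 = (6 - 8) + 1 = -2 + 1 = -1)
h(-2)*Z(6, 7) - 41 = -2*(-1) - 41 = 2 - 41 = -39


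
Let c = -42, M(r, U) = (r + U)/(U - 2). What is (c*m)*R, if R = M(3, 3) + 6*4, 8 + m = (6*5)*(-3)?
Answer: 123480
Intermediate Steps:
M(r, U) = (U + r)/(-2 + U)
m = -98 (m = -8 + (6*5)*(-3) = -8 + 30*(-3) = -8 - 90 = -98)
R = 30 (R = (3 + 3)/(-2 + 3) + 6*4 = 6/1 + 24 = 1*6 + 24 = 6 + 24 = 30)
(c*m)*R = -42*(-98)*30 = 4116*30 = 123480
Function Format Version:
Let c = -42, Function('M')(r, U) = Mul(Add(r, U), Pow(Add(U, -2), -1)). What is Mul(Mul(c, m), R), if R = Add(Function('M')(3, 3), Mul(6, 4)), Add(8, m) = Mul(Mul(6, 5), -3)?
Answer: 123480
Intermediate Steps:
Function('M')(r, U) = Mul(Pow(Add(-2, U), -1), Add(U, r)) (Function('M')(r, U) = Mul(Add(U, r), Pow(Add(-2, U), -1)) = Mul(Pow(Add(-2, U), -1), Add(U, r)))
m = -98 (m = Add(-8, Mul(Mul(6, 5), -3)) = Add(-8, Mul(30, -3)) = Add(-8, -90) = -98)
R = 30 (R = Add(Mul(Pow(Add(-2, 3), -1), Add(3, 3)), Mul(6, 4)) = Add(Mul(Pow(1, -1), 6), 24) = Add(Mul(1, 6), 24) = Add(6, 24) = 30)
Mul(Mul(c, m), R) = Mul(Mul(-42, -98), 30) = Mul(4116, 30) = 123480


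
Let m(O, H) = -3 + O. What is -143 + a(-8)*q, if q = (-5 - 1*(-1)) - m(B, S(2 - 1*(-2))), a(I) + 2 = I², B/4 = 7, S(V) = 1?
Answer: -1941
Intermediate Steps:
B = 28 (B = 4*7 = 28)
a(I) = -2 + I²
q = -29 (q = (-5 - 1*(-1)) - (-3 + 28) = (-5 + 1) - 1*25 = -4 - 25 = -29)
-143 + a(-8)*q = -143 + (-2 + (-8)²)*(-29) = -143 + (-2 + 64)*(-29) = -143 + 62*(-29) = -143 - 1798 = -1941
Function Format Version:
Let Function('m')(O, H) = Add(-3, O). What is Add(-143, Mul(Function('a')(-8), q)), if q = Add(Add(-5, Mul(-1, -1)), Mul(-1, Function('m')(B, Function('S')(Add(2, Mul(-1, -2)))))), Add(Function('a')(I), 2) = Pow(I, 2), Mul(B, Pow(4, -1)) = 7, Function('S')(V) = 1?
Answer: -1941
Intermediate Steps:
B = 28 (B = Mul(4, 7) = 28)
Function('a')(I) = Add(-2, Pow(I, 2))
q = -29 (q = Add(Add(-5, Mul(-1, -1)), Mul(-1, Add(-3, 28))) = Add(Add(-5, 1), Mul(-1, 25)) = Add(-4, -25) = -29)
Add(-143, Mul(Function('a')(-8), q)) = Add(-143, Mul(Add(-2, Pow(-8, 2)), -29)) = Add(-143, Mul(Add(-2, 64), -29)) = Add(-143, Mul(62, -29)) = Add(-143, -1798) = -1941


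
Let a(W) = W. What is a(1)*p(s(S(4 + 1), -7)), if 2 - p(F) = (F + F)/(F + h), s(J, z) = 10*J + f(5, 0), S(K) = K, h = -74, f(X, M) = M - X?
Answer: 148/29 ≈ 5.1034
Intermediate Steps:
s(J, z) = -5 + 10*J (s(J, z) = 10*J + (0 - 1*5) = 10*J + (0 - 5) = 10*J - 5 = -5 + 10*J)
p(F) = 2 - 2*F/(-74 + F) (p(F) = 2 - (F + F)/(F - 74) = 2 - 2*F/(-74 + F))
a(1)*p(s(S(4 + 1), -7)) = 1*(-148/(-74 + (-5 + 10*(4 + 1)))) = 1*(-148/(-74 + (-5 + 10*5))) = 1*(-148/(-74 + (-5 + 50))) = 1*(-148/(-74 + 45)) = 1*(-148/(-29)) = 1*(-148*(-1/29)) = 1*(148/29) = 148/29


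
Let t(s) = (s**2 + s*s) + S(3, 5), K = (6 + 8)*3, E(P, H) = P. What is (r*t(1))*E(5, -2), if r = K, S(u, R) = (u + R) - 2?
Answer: 1680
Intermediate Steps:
S(u, R) = -2 + R + u (S(u, R) = (R + u) - 2 = -2 + R + u)
K = 42 (K = 14*3 = 42)
r = 42
t(s) = 6 + 2*s**2 (t(s) = (s**2 + s*s) + (-2 + 5 + 3) = (s**2 + s**2) + 6 = 2*s**2 + 6 = 6 + 2*s**2)
(r*t(1))*E(5, -2) = (42*(6 + 2*1**2))*5 = (42*(6 + 2*1))*5 = (42*(6 + 2))*5 = (42*8)*5 = 336*5 = 1680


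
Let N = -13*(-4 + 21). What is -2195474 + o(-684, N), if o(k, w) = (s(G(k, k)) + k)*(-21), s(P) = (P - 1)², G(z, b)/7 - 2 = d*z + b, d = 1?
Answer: -1922651459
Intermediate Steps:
G(z, b) = 14 + 7*b + 7*z (G(z, b) = 14 + 7*(1*z + b) = 14 + 7*(z + b) = 14 + 7*(b + z) = 14 + (7*b + 7*z) = 14 + 7*b + 7*z)
s(P) = (-1 + P)²
N = -221 (N = -13*17 = -221)
o(k, w) = -21*k - 21*(13 + 14*k)² (o(k, w) = ((-1 + (14 + 7*k + 7*k))² + k)*(-21) = ((-1 + (14 + 14*k))² + k)*(-21) = ((13 + 14*k)² + k)*(-21) = (k + (13 + 14*k)²)*(-21) = -21*k - 21*(13 + 14*k)²)
-2195474 + o(-684, N) = -2195474 + (-21*(-684) - 21*(13 + 14*(-684))²) = -2195474 + (14364 - 21*(13 - 9576)²) = -2195474 + (14364 - 21*(-9563)²) = -2195474 + (14364 - 21*91450969) = -2195474 + (14364 - 1920470349) = -2195474 - 1920455985 = -1922651459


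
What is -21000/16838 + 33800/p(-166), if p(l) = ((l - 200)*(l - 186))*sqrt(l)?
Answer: -10500/8419 - 4225*I*sqrt(166)/2673264 ≈ -1.2472 - 0.020363*I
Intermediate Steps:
p(l) = sqrt(l)*(-200 + l)*(-186 + l) (p(l) = ((-200 + l)*(-186 + l))*sqrt(l) = sqrt(l)*(-200 + l)*(-186 + l))
-21000/16838 + 33800/p(-166) = -21000/16838 + 33800/((sqrt(-166)*(37200 + (-166)**2 - 386*(-166)))) = -21000*1/16838 + 33800/(((I*sqrt(166))*(37200 + 27556 + 64076))) = -10500/8419 + 33800/(((I*sqrt(166))*128832)) = -10500/8419 + 33800/((128832*I*sqrt(166))) = -10500/8419 + 33800*(-I*sqrt(166)/21386112) = -10500/8419 - 4225*I*sqrt(166)/2673264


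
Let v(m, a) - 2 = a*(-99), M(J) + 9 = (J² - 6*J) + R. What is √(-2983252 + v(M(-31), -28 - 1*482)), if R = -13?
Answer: 2*I*√733190 ≈ 1712.5*I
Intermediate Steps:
M(J) = -22 + J² - 6*J (M(J) = -9 + ((J² - 6*J) - 13) = -9 + (-13 + J² - 6*J) = -22 + J² - 6*J)
v(m, a) = 2 - 99*a (v(m, a) = 2 + a*(-99) = 2 - 99*a)
√(-2983252 + v(M(-31), -28 - 1*482)) = √(-2983252 + (2 - 99*(-28 - 1*482))) = √(-2983252 + (2 - 99*(-28 - 482))) = √(-2983252 + (2 - 99*(-510))) = √(-2983252 + (2 + 50490)) = √(-2983252 + 50492) = √(-2932760) = 2*I*√733190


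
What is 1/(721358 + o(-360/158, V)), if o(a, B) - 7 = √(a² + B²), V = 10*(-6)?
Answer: 300135931/216507554365815 - 1580*√10/43301510873163 ≈ 1.3861e-6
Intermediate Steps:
V = -60
o(a, B) = 7 + √(B² + a²) (o(a, B) = 7 + √(a² + B²) = 7 + √(B² + a²))
1/(721358 + o(-360/158, V)) = 1/(721358 + (7 + √((-60)² + (-360/158)²))) = 1/(721358 + (7 + √(3600 + (-360*1/158)²))) = 1/(721358 + (7 + √(3600 + (-180/79)²))) = 1/(721358 + (7 + √(3600 + 32400/6241))) = 1/(721358 + (7 + √(22500000/6241))) = 1/(721358 + (7 + 1500*√10/79)) = 1/(721365 + 1500*√10/79)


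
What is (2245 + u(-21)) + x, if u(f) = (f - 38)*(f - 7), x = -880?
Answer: 3017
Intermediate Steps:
u(f) = (-38 + f)*(-7 + f)
(2245 + u(-21)) + x = (2245 + (266 + (-21)² - 45*(-21))) - 880 = (2245 + (266 + 441 + 945)) - 880 = (2245 + 1652) - 880 = 3897 - 880 = 3017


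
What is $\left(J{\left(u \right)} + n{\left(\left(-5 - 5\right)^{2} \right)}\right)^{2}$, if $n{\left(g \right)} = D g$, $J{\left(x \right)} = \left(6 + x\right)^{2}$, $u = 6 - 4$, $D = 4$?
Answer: $215296$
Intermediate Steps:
$u = 2$
$n{\left(g \right)} = 4 g$
$\left(J{\left(u \right)} + n{\left(\left(-5 - 5\right)^{2} \right)}\right)^{2} = \left(\left(6 + 2\right)^{2} + 4 \left(-5 - 5\right)^{2}\right)^{2} = \left(8^{2} + 4 \left(-10\right)^{2}\right)^{2} = \left(64 + 4 \cdot 100\right)^{2} = \left(64 + 400\right)^{2} = 464^{2} = 215296$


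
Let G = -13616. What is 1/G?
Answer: -1/13616 ≈ -7.3443e-5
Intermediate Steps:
1/G = 1/(-13616) = -1/13616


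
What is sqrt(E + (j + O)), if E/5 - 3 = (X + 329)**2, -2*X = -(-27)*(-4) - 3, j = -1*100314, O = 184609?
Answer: 3*sqrt(366005)/2 ≈ 907.48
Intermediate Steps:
j = -100314
X = 111/2 (X = -(-(-27)*(-4) - 3)/2 = -(-9*12 - 3)/2 = -(-108 - 3)/2 = -1/2*(-111) = 111/2 ≈ 55.500)
E = 2956865/4 (E = 15 + 5*(111/2 + 329)**2 = 15 + 5*(769/2)**2 = 15 + 5*(591361/4) = 15 + 2956805/4 = 2956865/4 ≈ 7.3922e+5)
sqrt(E + (j + O)) = sqrt(2956865/4 + (-100314 + 184609)) = sqrt(2956865/4 + 84295) = sqrt(3294045/4) = 3*sqrt(366005)/2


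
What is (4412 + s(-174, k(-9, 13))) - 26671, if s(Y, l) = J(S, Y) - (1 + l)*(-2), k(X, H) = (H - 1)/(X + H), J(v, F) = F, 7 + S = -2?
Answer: -22425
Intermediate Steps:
S = -9 (S = -7 - 2 = -9)
k(X, H) = (-1 + H)/(H + X)
s(Y, l) = 2 + Y + 2*l (s(Y, l) = Y - (1 + l)*(-2) = Y - (-2 - 2*l) = Y + (2 + 2*l) = 2 + Y + 2*l)
(4412 + s(-174, k(-9, 13))) - 26671 = (4412 + (2 - 174 + 2*((-1 + 13)/(13 - 9)))) - 26671 = (4412 + (2 - 174 + 2*(12/4))) - 26671 = (4412 + (2 - 174 + 2*((¼)*12))) - 26671 = (4412 + (2 - 174 + 2*3)) - 26671 = (4412 + (2 - 174 + 6)) - 26671 = (4412 - 166) - 26671 = 4246 - 26671 = -22425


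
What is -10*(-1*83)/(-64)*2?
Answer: -415/16 ≈ -25.938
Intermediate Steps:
-10*(-1*83)/(-64)*2 = -(-830)*(-1)/64*2 = -10*83/64*2 = -415/32*2 = -415/16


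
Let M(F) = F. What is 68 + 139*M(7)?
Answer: 1041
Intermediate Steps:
68 + 139*M(7) = 68 + 139*7 = 68 + 973 = 1041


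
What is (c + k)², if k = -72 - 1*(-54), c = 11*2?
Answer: 16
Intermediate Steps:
c = 22
k = -18 (k = -72 + 54 = -18)
(c + k)² = (22 - 18)² = 4² = 16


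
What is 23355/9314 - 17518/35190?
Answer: 329349899/163879830 ≈ 2.0097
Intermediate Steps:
23355/9314 - 17518/35190 = 23355*(1/9314) - 17518*1/35190 = 23355/9314 - 8759/17595 = 329349899/163879830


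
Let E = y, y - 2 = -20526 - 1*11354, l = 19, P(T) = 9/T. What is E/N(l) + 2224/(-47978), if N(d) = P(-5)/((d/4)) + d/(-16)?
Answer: 1162373792168/57117809 ≈ 20350.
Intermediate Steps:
N(d) = -36/(5*d) - d/16 (N(d) = (9/(-5))/((d/4)) + d/(-16) = (9*(-1/5))/((d*(1/4))) + d*(-1/16) = -9*4/d/5 - d/16 = -36/(5*d) - d/16)
y = -31878 (y = 2 + (-20526 - 1*11354) = 2 + (-20526 - 11354) = 2 - 31880 = -31878)
E = -31878
E/N(l) + 2224/(-47978) = -31878/(-36/5/19 - 1/16*19) + 2224/(-47978) = -31878/(-36/5*1/19 - 19/16) + 2224*(-1/47978) = -31878/(-36/95 - 19/16) - 1112/23989 = -31878/(-2381/1520) - 1112/23989 = -31878*(-1520/2381) - 1112/23989 = 48454560/2381 - 1112/23989 = 1162373792168/57117809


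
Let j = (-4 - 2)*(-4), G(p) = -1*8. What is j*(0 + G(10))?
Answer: -192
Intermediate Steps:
G(p) = -8
j = 24 (j = -6*(-4) = 24)
j*(0 + G(10)) = 24*(0 - 8) = 24*(-8) = -192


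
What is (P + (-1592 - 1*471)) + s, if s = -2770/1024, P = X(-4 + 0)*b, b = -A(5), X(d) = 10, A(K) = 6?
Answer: -1088361/512 ≈ -2125.7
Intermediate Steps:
b = -6 (b = -1*6 = -6)
P = -60 (P = 10*(-6) = -60)
s = -1385/512 (s = -2770*1/1024 = -1385/512 ≈ -2.7051)
(P + (-1592 - 1*471)) + s = (-60 + (-1592 - 1*471)) - 1385/512 = (-60 + (-1592 - 471)) - 1385/512 = (-60 - 2063) - 1385/512 = -2123 - 1385/512 = -1088361/512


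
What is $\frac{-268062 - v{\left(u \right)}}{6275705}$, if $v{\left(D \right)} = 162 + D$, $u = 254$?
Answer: $- \frac{2114}{49415} \approx -0.042781$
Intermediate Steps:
$\frac{-268062 - v{\left(u \right)}}{6275705} = \frac{-268062 - \left(162 + 254\right)}{6275705} = \left(-268062 - 416\right) \frac{1}{6275705} = \left(-268478\right) \frac{1}{6275705} = - \frac{2114}{49415}$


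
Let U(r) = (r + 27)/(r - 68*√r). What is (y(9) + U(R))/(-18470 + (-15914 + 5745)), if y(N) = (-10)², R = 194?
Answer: -442779/126870770 + 289*√194/473325565 ≈ -0.0034815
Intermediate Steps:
y(N) = 100
U(r) = (27 + r)/(r - 68*√r)
(y(9) + U(R))/(-18470 + (-15914 + 5745)) = (100 + (27 + 194)/(194 - 68*√194))/(-18470 + (-15914 + 5745)) = (100 + 221/(194 - 68*√194))/(-18470 - 10169) = (100 + 221/(194 - 68*√194))/(-28639) = (100 + 221/(194 - 68*√194))*(-1/28639) = -100/28639 - 17/(2203*(194 - 68*√194))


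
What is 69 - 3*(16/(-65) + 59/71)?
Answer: 310338/4615 ≈ 67.245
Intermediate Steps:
69 - 3*(16/(-65) + 59/71) = 69 - 3*(16*(-1/65) + 59*(1/71)) = 69 - 3*(-16/65 + 59/71) = 69 - 3*2699/4615 = 69 - 8097/4615 = 310338/4615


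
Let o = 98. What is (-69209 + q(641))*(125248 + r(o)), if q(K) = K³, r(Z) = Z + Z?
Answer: 33030096647328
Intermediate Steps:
r(Z) = 2*Z
(-69209 + q(641))*(125248 + r(o)) = (-69209 + 641³)*(125248 + 2*98) = (-69209 + 263374721)*(125248 + 196) = 263305512*125444 = 33030096647328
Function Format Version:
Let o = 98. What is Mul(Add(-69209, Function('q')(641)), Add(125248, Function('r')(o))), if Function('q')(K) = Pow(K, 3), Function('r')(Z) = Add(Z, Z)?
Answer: 33030096647328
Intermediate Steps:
Function('r')(Z) = Mul(2, Z)
Mul(Add(-69209, Function('q')(641)), Add(125248, Function('r')(o))) = Mul(Add(-69209, Pow(641, 3)), Add(125248, Mul(2, 98))) = Mul(Add(-69209, 263374721), Add(125248, 196)) = Mul(263305512, 125444) = 33030096647328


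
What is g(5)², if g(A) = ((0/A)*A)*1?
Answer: 0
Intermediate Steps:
g(A) = 0 (g(A) = (0*A)*1 = 0*1 = 0)
g(5)² = 0² = 0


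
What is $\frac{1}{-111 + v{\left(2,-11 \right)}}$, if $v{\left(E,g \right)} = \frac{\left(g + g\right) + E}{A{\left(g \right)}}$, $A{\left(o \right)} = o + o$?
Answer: $- \frac{11}{1211} \approx -0.0090834$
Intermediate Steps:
$A{\left(o \right)} = 2 o$
$v{\left(E,g \right)} = \frac{E + 2 g}{2 g}$ ($v{\left(E,g \right)} = \frac{\left(g + g\right) + E}{2 g} = \left(2 g + E\right) \frac{1}{2 g} = \left(E + 2 g\right) \frac{1}{2 g} = \frac{E + 2 g}{2 g}$)
$\frac{1}{-111 + v{\left(2,-11 \right)}} = \frac{1}{-111 + \frac{-11 + \frac{1}{2} \cdot 2}{-11}} = \frac{1}{-111 - \frac{-11 + 1}{11}} = \frac{1}{-111 - - \frac{10}{11}} = \frac{1}{-111 + \frac{10}{11}} = \frac{1}{- \frac{1211}{11}} = - \frac{11}{1211}$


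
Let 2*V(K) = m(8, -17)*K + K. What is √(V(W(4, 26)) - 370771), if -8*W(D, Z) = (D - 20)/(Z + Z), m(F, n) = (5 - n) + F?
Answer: 3*I*√27848977/26 ≈ 608.91*I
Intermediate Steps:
m(F, n) = 5 + F - n
W(D, Z) = -(-20 + D)/(16*Z) (W(D, Z) = -(D - 20)/(8*(Z + Z)) = -(-20 + D)/(8*(2*Z)) = -(-20 + D)*1/(2*Z)/8 = -(-20 + D)/(16*Z))
V(K) = 31*K/2 (V(K) = ((5 + 8 - 1*(-17))*K + K)/2 = ((5 + 8 + 17)*K + K)/2 = (30*K + K)/2 = (31*K)/2 = 31*K/2)
√(V(W(4, 26)) - 370771) = √(31*((1/16)*(20 - 1*4)/26)/2 - 370771) = √(31*((1/16)*(1/26)*(20 - 4))/2 - 370771) = √(31*((1/16)*(1/26)*16)/2 - 370771) = √((31/2)*(1/26) - 370771) = √(31/52 - 370771) = √(-19280061/52) = 3*I*√27848977/26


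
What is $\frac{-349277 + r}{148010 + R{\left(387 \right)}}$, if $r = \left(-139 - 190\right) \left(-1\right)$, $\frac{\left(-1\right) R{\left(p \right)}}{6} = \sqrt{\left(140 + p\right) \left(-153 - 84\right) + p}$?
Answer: $- \frac{12911948370}{5477860633} - \frac{2093688 i \sqrt{7782}}{5477860633} \approx -2.3571 - 0.033717 i$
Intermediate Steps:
$R{\left(p \right)} = - 6 \sqrt{-33180 - 236 p}$ ($R{\left(p \right)} = - 6 \sqrt{\left(140 + p\right) \left(-153 - 84\right) + p} = - 6 \sqrt{\left(140 + p\right) \left(-237\right) + p} = - 6 \sqrt{\left(-33180 - 237 p\right) + p} = - 6 \sqrt{-33180 - 236 p}$)
$r = 329$ ($r = \left(-329\right) \left(-1\right) = 329$)
$\frac{-349277 + r}{148010 + R{\left(387 \right)}} = \frac{-349277 + 329}{148010 - 12 \sqrt{-8295 - 22833}} = - \frac{348948}{148010 - 12 \sqrt{-8295 - 22833}} = - \frac{348948}{148010 - 12 \sqrt{-31128}} = - \frac{348948}{148010 - 12 \cdot 2 i \sqrt{7782}} = - \frac{348948}{148010 - 24 i \sqrt{7782}}$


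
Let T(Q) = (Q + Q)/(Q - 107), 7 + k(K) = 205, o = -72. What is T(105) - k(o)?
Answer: -303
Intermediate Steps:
k(K) = 198 (k(K) = -7 + 205 = 198)
T(Q) = 2*Q/(-107 + Q) (T(Q) = (2*Q)/(-107 + Q) = 2*Q/(-107 + Q))
T(105) - k(o) = 2*105/(-107 + 105) - 1*198 = 2*105/(-2) - 198 = 2*105*(-1/2) - 198 = -105 - 198 = -303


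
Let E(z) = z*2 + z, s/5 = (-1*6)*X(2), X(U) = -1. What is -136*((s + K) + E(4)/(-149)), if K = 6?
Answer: -727872/149 ≈ -4885.0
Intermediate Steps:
s = 30 (s = 5*(-1*6*(-1)) = 5*(-6*(-1)) = 5*6 = 30)
E(z) = 3*z (E(z) = 2*z + z = 3*z)
-136*((s + K) + E(4)/(-149)) = -136*((30 + 6) + (3*4)/(-149)) = -136*(36 + 12*(-1/149)) = -136*(36 - 12/149) = -136*5352/149 = -727872/149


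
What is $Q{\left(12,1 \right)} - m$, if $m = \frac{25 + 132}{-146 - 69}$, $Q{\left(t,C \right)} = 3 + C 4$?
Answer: $\frac{1662}{215} \approx 7.7302$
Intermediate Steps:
$Q{\left(t,C \right)} = 3 + 4 C$
$m = - \frac{157}{215}$ ($m = \frac{157}{-215} = 157 \left(- \frac{1}{215}\right) = - \frac{157}{215} \approx -0.73023$)
$Q{\left(12,1 \right)} - m = \left(3 + 4 \cdot 1\right) - - \frac{157}{215} = \left(3 + 4\right) + \frac{157}{215} = 7 + \frac{157}{215} = \frac{1662}{215}$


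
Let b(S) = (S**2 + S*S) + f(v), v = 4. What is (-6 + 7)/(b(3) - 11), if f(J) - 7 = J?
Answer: 1/18 ≈ 0.055556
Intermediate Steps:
f(J) = 7 + J
b(S) = 11 + 2*S**2 (b(S) = (S**2 + S*S) + (7 + 4) = (S**2 + S**2) + 11 = 2*S**2 + 11 = 11 + 2*S**2)
(-6 + 7)/(b(3) - 11) = (-6 + 7)/((11 + 2*3**2) - 11) = 1/((11 + 2*9) - 11) = 1/((11 + 18) - 11) = 1/(29 - 11) = 1/18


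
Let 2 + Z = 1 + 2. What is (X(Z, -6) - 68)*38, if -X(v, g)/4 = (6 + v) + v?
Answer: -3800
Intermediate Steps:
Z = 1 (Z = -2 + (1 + 2) = -2 + 3 = 1)
X(v, g) = -24 - 8*v (X(v, g) = -4*((6 + v) + v) = -4*(6 + 2*v) = -24 - 8*v)
(X(Z, -6) - 68)*38 = ((-24 - 8*1) - 68)*38 = ((-24 - 8) - 68)*38 = (-32 - 68)*38 = -100*38 = -3800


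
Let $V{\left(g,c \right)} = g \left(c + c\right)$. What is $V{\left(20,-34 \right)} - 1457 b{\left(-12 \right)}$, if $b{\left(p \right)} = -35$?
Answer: $49635$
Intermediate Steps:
$V{\left(g,c \right)} = 2 c g$ ($V{\left(g,c \right)} = g 2 c = 2 c g$)
$V{\left(20,-34 \right)} - 1457 b{\left(-12 \right)} = 2 \left(-34\right) 20 - -50995 = -1360 + 50995 = 49635$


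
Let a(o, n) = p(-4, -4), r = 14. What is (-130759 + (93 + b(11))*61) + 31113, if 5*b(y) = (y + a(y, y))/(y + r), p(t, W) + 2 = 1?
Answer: -2349203/25 ≈ -93968.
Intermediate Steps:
p(t, W) = -1 (p(t, W) = -2 + 1 = -1)
a(o, n) = -1
b(y) = (-1 + y)/(5*(14 + y)) (b(y) = ((y - 1)/(y + 14))/5 = ((-1 + y)/(14 + y))/5 = (-1 + y)/(5*(14 + y)))
(-130759 + (93 + b(11))*61) + 31113 = (-130759 + (93 + (-1 + 11)/(5*(14 + 11)))*61) + 31113 = (-130759 + (93 + (⅕)*10/25)*61) + 31113 = (-130759 + (93 + (⅕)*(1/25)*10)*61) + 31113 = (-130759 + (93 + 2/25)*61) + 31113 = (-130759 + (2327/25)*61) + 31113 = (-130759 + 141947/25) + 31113 = -3127028/25 + 31113 = -2349203/25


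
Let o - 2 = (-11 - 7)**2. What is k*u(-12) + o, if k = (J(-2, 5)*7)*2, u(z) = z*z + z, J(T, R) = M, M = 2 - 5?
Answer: -5218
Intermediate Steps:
M = -3
J(T, R) = -3
u(z) = z + z**2 (u(z) = z**2 + z = z + z**2)
o = 326 (o = 2 + (-11 - 7)**2 = 2 + (-18)**2 = 2 + 324 = 326)
k = -42 (k = -3*7*2 = -21*2 = -42)
k*u(-12) + o = -(-504)*(1 - 12) + 326 = -(-504)*(-11) + 326 = -42*132 + 326 = -5544 + 326 = -5218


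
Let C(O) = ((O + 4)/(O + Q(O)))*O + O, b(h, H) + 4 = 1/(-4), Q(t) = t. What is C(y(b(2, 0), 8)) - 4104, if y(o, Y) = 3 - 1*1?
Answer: -4099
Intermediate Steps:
b(h, H) = -17/4 (b(h, H) = -4 + 1/(-4) = -4 - 1/4 = -17/4)
y(o, Y) = 2 (y(o, Y) = 3 - 1 = 2)
C(O) = 2 + 3*O/2 (C(O) = ((O + 4)/(O + O))*O + O = ((4 + O)/((2*O)))*O + O = ((4 + O)*(1/(2*O)))*O + O = ((4 + O)/(2*O))*O + O = (2 + O/2) + O = 2 + 3*O/2)
C(y(b(2, 0), 8)) - 4104 = (2 + (3/2)*2) - 4104 = (2 + 3) - 4104 = 5 - 4104 = -4099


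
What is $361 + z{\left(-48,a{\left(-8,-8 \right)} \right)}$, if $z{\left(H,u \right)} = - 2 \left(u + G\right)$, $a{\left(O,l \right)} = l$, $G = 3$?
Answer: $371$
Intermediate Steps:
$z{\left(H,u \right)} = -6 - 2 u$ ($z{\left(H,u \right)} = - 2 \left(u + 3\right) = - 2 \left(3 + u\right) = -6 - 2 u$)
$361 + z{\left(-48,a{\left(-8,-8 \right)} \right)} = 361 - -10 = 361 + \left(-6 + 16\right) = 361 + 10 = 371$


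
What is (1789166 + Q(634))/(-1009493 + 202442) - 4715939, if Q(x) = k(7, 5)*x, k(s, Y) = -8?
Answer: -1268668356661/269017 ≈ -4.7159e+6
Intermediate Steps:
Q(x) = -8*x
(1789166 + Q(634))/(-1009493 + 202442) - 4715939 = (1789166 - 8*634)/(-1009493 + 202442) - 4715939 = (1789166 - 5072)/(-807051) - 4715939 = 1784094*(-1/807051) - 4715939 = -594698/269017 - 4715939 = -1268668356661/269017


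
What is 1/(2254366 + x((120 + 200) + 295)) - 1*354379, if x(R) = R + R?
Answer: -799335854883/2255596 ≈ -3.5438e+5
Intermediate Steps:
x(R) = 2*R
1/(2254366 + x((120 + 200) + 295)) - 1*354379 = 1/(2254366 + 2*((120 + 200) + 295)) - 1*354379 = 1/(2254366 + 2*(320 + 295)) - 354379 = 1/(2254366 + 2*615) - 354379 = 1/(2254366 + 1230) - 354379 = 1/2255596 - 354379 = -799335854883/2255596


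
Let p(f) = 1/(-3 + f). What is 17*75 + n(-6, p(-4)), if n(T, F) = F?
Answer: 8924/7 ≈ 1274.9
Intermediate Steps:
17*75 + n(-6, p(-4)) = 17*75 + 1/(-3 - 4) = 1275 + 1/(-7) = 1275 - ⅐ = 8924/7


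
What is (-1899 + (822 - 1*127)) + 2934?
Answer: 1730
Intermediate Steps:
(-1899 + (822 - 1*127)) + 2934 = (-1899 + (822 - 127)) + 2934 = (-1899 + 695) + 2934 = -1204 + 2934 = 1730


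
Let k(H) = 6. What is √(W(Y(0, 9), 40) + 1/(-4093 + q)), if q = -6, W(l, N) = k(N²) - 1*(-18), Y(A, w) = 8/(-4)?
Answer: 5*√16129565/4099 ≈ 4.8990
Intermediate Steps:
Y(A, w) = -2 (Y(A, w) = 8*(-¼) = -2)
W(l, N) = 24 (W(l, N) = 6 - 1*(-18) = 6 + 18 = 24)
√(W(Y(0, 9), 40) + 1/(-4093 + q)) = √(24 + 1/(-4093 - 6)) = √(24 + 1/(-4099)) = √(24 - 1/4099) = √(98375/4099) = 5*√16129565/4099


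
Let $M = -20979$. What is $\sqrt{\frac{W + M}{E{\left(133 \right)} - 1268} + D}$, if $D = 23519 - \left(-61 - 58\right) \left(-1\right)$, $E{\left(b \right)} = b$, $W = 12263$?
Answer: $\frac{2 \sqrt{7538589415}}{1135} \approx 153.0$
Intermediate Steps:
$D = 23400$ ($D = 23519 - \left(-119\right) \left(-1\right) = 23519 - 119 = 23400$)
$\sqrt{\frac{W + M}{E{\left(133 \right)} - 1268} + D} = \sqrt{\frac{12263 - 20979}{133 - 1268} + 23400} = \sqrt{- \frac{8716}{-1135} + 23400} = \sqrt{\left(-8716\right) \left(- \frac{1}{1135}\right) + 23400} = \sqrt{\frac{8716}{1135} + 23400} = \sqrt{\frac{26567716}{1135}} = \frac{2 \sqrt{7538589415}}{1135}$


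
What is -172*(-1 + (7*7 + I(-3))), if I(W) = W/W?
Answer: -8428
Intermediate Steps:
I(W) = 1
-172*(-1 + (7*7 + I(-3))) = -172*(-1 + (7*7 + 1)) = -172*(-1 + (49 + 1)) = -172*(-1 + 50) = -172*49 = -8428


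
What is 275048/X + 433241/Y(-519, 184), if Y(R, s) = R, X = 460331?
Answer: -199291512859/238911789 ≈ -834.16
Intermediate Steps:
275048/X + 433241/Y(-519, 184) = 275048/460331 + 433241/(-519) = 275048*(1/460331) + 433241*(-1/519) = 275048/460331 - 433241/519 = -199291512859/238911789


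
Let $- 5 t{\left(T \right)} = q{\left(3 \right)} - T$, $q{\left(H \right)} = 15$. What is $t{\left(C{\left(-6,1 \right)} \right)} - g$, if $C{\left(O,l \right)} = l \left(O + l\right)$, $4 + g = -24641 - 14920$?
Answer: $39561$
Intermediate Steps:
$g = -39565$ ($g = -4 - 39561 = -39565$)
$t{\left(T \right)} = -3 + \frac{T}{5}$ ($t{\left(T \right)} = - \frac{15 - T}{5} = -3 + \frac{T}{5}$)
$t{\left(C{\left(-6,1 \right)} \right)} - g = \left(-3 + \frac{1 \left(-6 + 1\right)}{5}\right) - -39565 = \left(-3 + \frac{1 \left(-5\right)}{5}\right) + 39565 = \left(-3 + \frac{1}{5} \left(-5\right)\right) + 39565 = \left(-3 - 1\right) + 39565 = -4 + 39565 = 39561$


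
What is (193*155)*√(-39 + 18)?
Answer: 29915*I*√21 ≈ 1.3709e+5*I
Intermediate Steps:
(193*155)*√(-39 + 18) = 29915*√(-21) = 29915*(I*√21) = 29915*I*√21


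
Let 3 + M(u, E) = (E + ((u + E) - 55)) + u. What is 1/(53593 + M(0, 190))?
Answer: 1/53915 ≈ 1.8548e-5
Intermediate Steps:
M(u, E) = -58 + 2*E + 2*u (M(u, E) = -3 + ((E + ((u + E) - 55)) + u) = -3 + ((E + ((E + u) - 55)) + u) = -3 + ((E + (-55 + E + u)) + u) = -3 + ((-55 + u + 2*E) + u) = -3 + (-55 + 2*E + 2*u) = -58 + 2*E + 2*u)
1/(53593 + M(0, 190)) = 1/(53593 + (-58 + 2*190 + 2*0)) = 1/(53593 + (-58 + 380 + 0)) = 1/(53593 + 322) = 1/53915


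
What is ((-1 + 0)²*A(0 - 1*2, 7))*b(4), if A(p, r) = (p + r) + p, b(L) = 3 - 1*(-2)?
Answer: 15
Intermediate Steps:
b(L) = 5 (b(L) = 3 + 2 = 5)
A(p, r) = r + 2*p
((-1 + 0)²*A(0 - 1*2, 7))*b(4) = ((-1 + 0)²*(7 + 2*(0 - 1*2)))*5 = ((-1)²*(7 + 2*(0 - 2)))*5 = (1*(7 + 2*(-2)))*5 = (1*(7 - 4))*5 = (1*3)*5 = 3*5 = 15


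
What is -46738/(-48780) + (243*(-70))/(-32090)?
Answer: 116478511/78267510 ≈ 1.4882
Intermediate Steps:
-46738/(-48780) + (243*(-70))/(-32090) = -46738*(-1/48780) - 17010*(-1/32090) = 23369/24390 + 1701/3209 = 116478511/78267510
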